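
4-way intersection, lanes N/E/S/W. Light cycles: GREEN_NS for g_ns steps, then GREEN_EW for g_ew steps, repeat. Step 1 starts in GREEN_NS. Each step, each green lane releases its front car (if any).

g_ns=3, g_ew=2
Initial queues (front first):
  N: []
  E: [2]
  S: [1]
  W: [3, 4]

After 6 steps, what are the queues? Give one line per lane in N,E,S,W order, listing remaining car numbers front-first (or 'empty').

Step 1 [NS]: N:empty,E:wait,S:car1-GO,W:wait | queues: N=0 E=1 S=0 W=2
Step 2 [NS]: N:empty,E:wait,S:empty,W:wait | queues: N=0 E=1 S=0 W=2
Step 3 [NS]: N:empty,E:wait,S:empty,W:wait | queues: N=0 E=1 S=0 W=2
Step 4 [EW]: N:wait,E:car2-GO,S:wait,W:car3-GO | queues: N=0 E=0 S=0 W=1
Step 5 [EW]: N:wait,E:empty,S:wait,W:car4-GO | queues: N=0 E=0 S=0 W=0

N: empty
E: empty
S: empty
W: empty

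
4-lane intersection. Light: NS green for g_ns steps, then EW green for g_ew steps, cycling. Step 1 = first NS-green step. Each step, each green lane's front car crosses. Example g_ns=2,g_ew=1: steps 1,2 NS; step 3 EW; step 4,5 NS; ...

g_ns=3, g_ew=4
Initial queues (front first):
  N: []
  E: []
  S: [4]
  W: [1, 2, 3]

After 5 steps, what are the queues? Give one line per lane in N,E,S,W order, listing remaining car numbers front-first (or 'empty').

Step 1 [NS]: N:empty,E:wait,S:car4-GO,W:wait | queues: N=0 E=0 S=0 W=3
Step 2 [NS]: N:empty,E:wait,S:empty,W:wait | queues: N=0 E=0 S=0 W=3
Step 3 [NS]: N:empty,E:wait,S:empty,W:wait | queues: N=0 E=0 S=0 W=3
Step 4 [EW]: N:wait,E:empty,S:wait,W:car1-GO | queues: N=0 E=0 S=0 W=2
Step 5 [EW]: N:wait,E:empty,S:wait,W:car2-GO | queues: N=0 E=0 S=0 W=1

N: empty
E: empty
S: empty
W: 3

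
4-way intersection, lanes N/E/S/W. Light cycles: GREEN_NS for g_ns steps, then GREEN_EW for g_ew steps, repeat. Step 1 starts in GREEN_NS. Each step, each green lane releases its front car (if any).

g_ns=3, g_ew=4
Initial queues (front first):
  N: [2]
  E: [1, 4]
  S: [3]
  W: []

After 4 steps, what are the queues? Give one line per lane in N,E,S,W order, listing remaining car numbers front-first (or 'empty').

Step 1 [NS]: N:car2-GO,E:wait,S:car3-GO,W:wait | queues: N=0 E=2 S=0 W=0
Step 2 [NS]: N:empty,E:wait,S:empty,W:wait | queues: N=0 E=2 S=0 W=0
Step 3 [NS]: N:empty,E:wait,S:empty,W:wait | queues: N=0 E=2 S=0 W=0
Step 4 [EW]: N:wait,E:car1-GO,S:wait,W:empty | queues: N=0 E=1 S=0 W=0

N: empty
E: 4
S: empty
W: empty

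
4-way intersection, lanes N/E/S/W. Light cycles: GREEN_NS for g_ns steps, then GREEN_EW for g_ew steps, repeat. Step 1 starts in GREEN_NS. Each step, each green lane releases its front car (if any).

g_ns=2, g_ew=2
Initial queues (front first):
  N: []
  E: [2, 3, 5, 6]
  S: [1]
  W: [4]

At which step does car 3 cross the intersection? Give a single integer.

Step 1 [NS]: N:empty,E:wait,S:car1-GO,W:wait | queues: N=0 E=4 S=0 W=1
Step 2 [NS]: N:empty,E:wait,S:empty,W:wait | queues: N=0 E=4 S=0 W=1
Step 3 [EW]: N:wait,E:car2-GO,S:wait,W:car4-GO | queues: N=0 E=3 S=0 W=0
Step 4 [EW]: N:wait,E:car3-GO,S:wait,W:empty | queues: N=0 E=2 S=0 W=0
Step 5 [NS]: N:empty,E:wait,S:empty,W:wait | queues: N=0 E=2 S=0 W=0
Step 6 [NS]: N:empty,E:wait,S:empty,W:wait | queues: N=0 E=2 S=0 W=0
Step 7 [EW]: N:wait,E:car5-GO,S:wait,W:empty | queues: N=0 E=1 S=0 W=0
Step 8 [EW]: N:wait,E:car6-GO,S:wait,W:empty | queues: N=0 E=0 S=0 W=0
Car 3 crosses at step 4

4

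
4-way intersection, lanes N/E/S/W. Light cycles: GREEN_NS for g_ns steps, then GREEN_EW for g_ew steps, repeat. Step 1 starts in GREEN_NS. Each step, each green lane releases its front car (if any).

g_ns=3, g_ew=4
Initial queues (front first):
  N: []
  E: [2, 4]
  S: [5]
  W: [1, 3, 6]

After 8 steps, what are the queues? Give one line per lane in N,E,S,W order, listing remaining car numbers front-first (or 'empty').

Step 1 [NS]: N:empty,E:wait,S:car5-GO,W:wait | queues: N=0 E=2 S=0 W=3
Step 2 [NS]: N:empty,E:wait,S:empty,W:wait | queues: N=0 E=2 S=0 W=3
Step 3 [NS]: N:empty,E:wait,S:empty,W:wait | queues: N=0 E=2 S=0 W=3
Step 4 [EW]: N:wait,E:car2-GO,S:wait,W:car1-GO | queues: N=0 E=1 S=0 W=2
Step 5 [EW]: N:wait,E:car4-GO,S:wait,W:car3-GO | queues: N=0 E=0 S=0 W=1
Step 6 [EW]: N:wait,E:empty,S:wait,W:car6-GO | queues: N=0 E=0 S=0 W=0

N: empty
E: empty
S: empty
W: empty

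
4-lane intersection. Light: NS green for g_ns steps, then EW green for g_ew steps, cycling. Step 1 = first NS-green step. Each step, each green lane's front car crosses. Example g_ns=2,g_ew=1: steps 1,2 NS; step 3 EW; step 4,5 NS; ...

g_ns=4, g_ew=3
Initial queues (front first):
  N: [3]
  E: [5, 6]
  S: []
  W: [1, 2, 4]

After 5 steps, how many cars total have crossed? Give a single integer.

Answer: 3

Derivation:
Step 1 [NS]: N:car3-GO,E:wait,S:empty,W:wait | queues: N=0 E=2 S=0 W=3
Step 2 [NS]: N:empty,E:wait,S:empty,W:wait | queues: N=0 E=2 S=0 W=3
Step 3 [NS]: N:empty,E:wait,S:empty,W:wait | queues: N=0 E=2 S=0 W=3
Step 4 [NS]: N:empty,E:wait,S:empty,W:wait | queues: N=0 E=2 S=0 W=3
Step 5 [EW]: N:wait,E:car5-GO,S:wait,W:car1-GO | queues: N=0 E=1 S=0 W=2
Cars crossed by step 5: 3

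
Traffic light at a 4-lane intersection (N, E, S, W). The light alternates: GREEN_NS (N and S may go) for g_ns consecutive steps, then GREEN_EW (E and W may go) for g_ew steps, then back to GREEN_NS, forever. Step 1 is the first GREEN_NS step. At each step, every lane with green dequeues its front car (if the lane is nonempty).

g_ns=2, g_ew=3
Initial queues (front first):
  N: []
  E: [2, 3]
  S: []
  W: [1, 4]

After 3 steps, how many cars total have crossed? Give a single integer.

Step 1 [NS]: N:empty,E:wait,S:empty,W:wait | queues: N=0 E=2 S=0 W=2
Step 2 [NS]: N:empty,E:wait,S:empty,W:wait | queues: N=0 E=2 S=0 W=2
Step 3 [EW]: N:wait,E:car2-GO,S:wait,W:car1-GO | queues: N=0 E=1 S=0 W=1
Cars crossed by step 3: 2

Answer: 2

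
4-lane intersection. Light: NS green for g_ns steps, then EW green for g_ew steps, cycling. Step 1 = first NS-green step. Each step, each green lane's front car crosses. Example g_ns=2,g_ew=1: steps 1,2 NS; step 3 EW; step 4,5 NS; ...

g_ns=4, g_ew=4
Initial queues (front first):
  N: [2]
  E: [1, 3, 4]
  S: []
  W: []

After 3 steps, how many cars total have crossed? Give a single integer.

Answer: 1

Derivation:
Step 1 [NS]: N:car2-GO,E:wait,S:empty,W:wait | queues: N=0 E=3 S=0 W=0
Step 2 [NS]: N:empty,E:wait,S:empty,W:wait | queues: N=0 E=3 S=0 W=0
Step 3 [NS]: N:empty,E:wait,S:empty,W:wait | queues: N=0 E=3 S=0 W=0
Cars crossed by step 3: 1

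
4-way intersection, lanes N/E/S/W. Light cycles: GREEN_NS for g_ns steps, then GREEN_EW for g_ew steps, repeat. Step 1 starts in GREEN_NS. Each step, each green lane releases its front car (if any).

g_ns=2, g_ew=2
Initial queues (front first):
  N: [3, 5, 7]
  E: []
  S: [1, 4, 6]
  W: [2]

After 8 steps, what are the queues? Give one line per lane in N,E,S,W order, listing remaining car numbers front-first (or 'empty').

Step 1 [NS]: N:car3-GO,E:wait,S:car1-GO,W:wait | queues: N=2 E=0 S=2 W=1
Step 2 [NS]: N:car5-GO,E:wait,S:car4-GO,W:wait | queues: N=1 E=0 S=1 W=1
Step 3 [EW]: N:wait,E:empty,S:wait,W:car2-GO | queues: N=1 E=0 S=1 W=0
Step 4 [EW]: N:wait,E:empty,S:wait,W:empty | queues: N=1 E=0 S=1 W=0
Step 5 [NS]: N:car7-GO,E:wait,S:car6-GO,W:wait | queues: N=0 E=0 S=0 W=0

N: empty
E: empty
S: empty
W: empty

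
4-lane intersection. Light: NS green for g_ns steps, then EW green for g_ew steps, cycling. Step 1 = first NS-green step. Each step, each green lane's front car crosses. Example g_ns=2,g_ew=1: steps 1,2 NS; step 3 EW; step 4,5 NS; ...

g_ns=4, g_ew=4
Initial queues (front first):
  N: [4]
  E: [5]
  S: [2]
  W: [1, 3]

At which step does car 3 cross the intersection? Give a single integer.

Step 1 [NS]: N:car4-GO,E:wait,S:car2-GO,W:wait | queues: N=0 E=1 S=0 W=2
Step 2 [NS]: N:empty,E:wait,S:empty,W:wait | queues: N=0 E=1 S=0 W=2
Step 3 [NS]: N:empty,E:wait,S:empty,W:wait | queues: N=0 E=1 S=0 W=2
Step 4 [NS]: N:empty,E:wait,S:empty,W:wait | queues: N=0 E=1 S=0 W=2
Step 5 [EW]: N:wait,E:car5-GO,S:wait,W:car1-GO | queues: N=0 E=0 S=0 W=1
Step 6 [EW]: N:wait,E:empty,S:wait,W:car3-GO | queues: N=0 E=0 S=0 W=0
Car 3 crosses at step 6

6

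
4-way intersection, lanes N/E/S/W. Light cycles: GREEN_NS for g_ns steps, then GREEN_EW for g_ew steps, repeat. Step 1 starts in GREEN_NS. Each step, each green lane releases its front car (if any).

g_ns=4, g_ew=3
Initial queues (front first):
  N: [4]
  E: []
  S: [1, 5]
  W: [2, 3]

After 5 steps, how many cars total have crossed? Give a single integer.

Answer: 4

Derivation:
Step 1 [NS]: N:car4-GO,E:wait,S:car1-GO,W:wait | queues: N=0 E=0 S=1 W=2
Step 2 [NS]: N:empty,E:wait,S:car5-GO,W:wait | queues: N=0 E=0 S=0 W=2
Step 3 [NS]: N:empty,E:wait,S:empty,W:wait | queues: N=0 E=0 S=0 W=2
Step 4 [NS]: N:empty,E:wait,S:empty,W:wait | queues: N=0 E=0 S=0 W=2
Step 5 [EW]: N:wait,E:empty,S:wait,W:car2-GO | queues: N=0 E=0 S=0 W=1
Cars crossed by step 5: 4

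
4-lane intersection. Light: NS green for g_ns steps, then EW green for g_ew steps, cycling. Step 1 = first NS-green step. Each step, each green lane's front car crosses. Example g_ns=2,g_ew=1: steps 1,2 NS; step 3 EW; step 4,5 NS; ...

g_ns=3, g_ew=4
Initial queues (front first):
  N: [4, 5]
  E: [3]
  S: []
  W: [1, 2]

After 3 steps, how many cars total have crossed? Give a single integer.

Step 1 [NS]: N:car4-GO,E:wait,S:empty,W:wait | queues: N=1 E=1 S=0 W=2
Step 2 [NS]: N:car5-GO,E:wait,S:empty,W:wait | queues: N=0 E=1 S=0 W=2
Step 3 [NS]: N:empty,E:wait,S:empty,W:wait | queues: N=0 E=1 S=0 W=2
Cars crossed by step 3: 2

Answer: 2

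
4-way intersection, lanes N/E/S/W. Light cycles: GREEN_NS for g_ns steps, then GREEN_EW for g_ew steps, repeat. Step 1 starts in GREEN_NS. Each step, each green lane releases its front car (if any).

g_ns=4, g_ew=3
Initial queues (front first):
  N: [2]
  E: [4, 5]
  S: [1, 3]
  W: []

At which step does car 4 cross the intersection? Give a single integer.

Step 1 [NS]: N:car2-GO,E:wait,S:car1-GO,W:wait | queues: N=0 E=2 S=1 W=0
Step 2 [NS]: N:empty,E:wait,S:car3-GO,W:wait | queues: N=0 E=2 S=0 W=0
Step 3 [NS]: N:empty,E:wait,S:empty,W:wait | queues: N=0 E=2 S=0 W=0
Step 4 [NS]: N:empty,E:wait,S:empty,W:wait | queues: N=0 E=2 S=0 W=0
Step 5 [EW]: N:wait,E:car4-GO,S:wait,W:empty | queues: N=0 E=1 S=0 W=0
Step 6 [EW]: N:wait,E:car5-GO,S:wait,W:empty | queues: N=0 E=0 S=0 W=0
Car 4 crosses at step 5

5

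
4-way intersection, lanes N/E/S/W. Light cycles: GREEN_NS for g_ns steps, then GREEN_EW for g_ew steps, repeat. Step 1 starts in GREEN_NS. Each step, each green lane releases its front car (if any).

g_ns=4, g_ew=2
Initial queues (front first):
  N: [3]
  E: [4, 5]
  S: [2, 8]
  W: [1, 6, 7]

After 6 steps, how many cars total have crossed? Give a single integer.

Step 1 [NS]: N:car3-GO,E:wait,S:car2-GO,W:wait | queues: N=0 E=2 S=1 W=3
Step 2 [NS]: N:empty,E:wait,S:car8-GO,W:wait | queues: N=0 E=2 S=0 W=3
Step 3 [NS]: N:empty,E:wait,S:empty,W:wait | queues: N=0 E=2 S=0 W=3
Step 4 [NS]: N:empty,E:wait,S:empty,W:wait | queues: N=0 E=2 S=0 W=3
Step 5 [EW]: N:wait,E:car4-GO,S:wait,W:car1-GO | queues: N=0 E=1 S=0 W=2
Step 6 [EW]: N:wait,E:car5-GO,S:wait,W:car6-GO | queues: N=0 E=0 S=0 W=1
Cars crossed by step 6: 7

Answer: 7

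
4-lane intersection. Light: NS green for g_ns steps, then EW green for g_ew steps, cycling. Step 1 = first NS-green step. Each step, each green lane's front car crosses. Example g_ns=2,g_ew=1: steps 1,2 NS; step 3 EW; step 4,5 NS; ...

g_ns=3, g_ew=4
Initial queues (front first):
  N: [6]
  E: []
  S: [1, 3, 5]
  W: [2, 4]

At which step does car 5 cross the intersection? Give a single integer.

Step 1 [NS]: N:car6-GO,E:wait,S:car1-GO,W:wait | queues: N=0 E=0 S=2 W=2
Step 2 [NS]: N:empty,E:wait,S:car3-GO,W:wait | queues: N=0 E=0 S=1 W=2
Step 3 [NS]: N:empty,E:wait,S:car5-GO,W:wait | queues: N=0 E=0 S=0 W=2
Step 4 [EW]: N:wait,E:empty,S:wait,W:car2-GO | queues: N=0 E=0 S=0 W=1
Step 5 [EW]: N:wait,E:empty,S:wait,W:car4-GO | queues: N=0 E=0 S=0 W=0
Car 5 crosses at step 3

3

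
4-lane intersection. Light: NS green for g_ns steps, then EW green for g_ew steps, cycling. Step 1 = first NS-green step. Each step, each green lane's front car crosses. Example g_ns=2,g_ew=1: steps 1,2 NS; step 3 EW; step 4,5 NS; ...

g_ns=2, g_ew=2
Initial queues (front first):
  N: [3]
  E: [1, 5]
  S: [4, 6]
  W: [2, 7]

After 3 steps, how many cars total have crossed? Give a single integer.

Answer: 5

Derivation:
Step 1 [NS]: N:car3-GO,E:wait,S:car4-GO,W:wait | queues: N=0 E=2 S=1 W=2
Step 2 [NS]: N:empty,E:wait,S:car6-GO,W:wait | queues: N=0 E=2 S=0 W=2
Step 3 [EW]: N:wait,E:car1-GO,S:wait,W:car2-GO | queues: N=0 E=1 S=0 W=1
Cars crossed by step 3: 5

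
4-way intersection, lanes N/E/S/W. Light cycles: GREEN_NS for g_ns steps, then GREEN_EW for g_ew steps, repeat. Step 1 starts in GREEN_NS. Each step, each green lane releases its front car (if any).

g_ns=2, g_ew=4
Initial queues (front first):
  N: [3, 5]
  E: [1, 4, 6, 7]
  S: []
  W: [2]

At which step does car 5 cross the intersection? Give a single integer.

Step 1 [NS]: N:car3-GO,E:wait,S:empty,W:wait | queues: N=1 E=4 S=0 W=1
Step 2 [NS]: N:car5-GO,E:wait,S:empty,W:wait | queues: N=0 E=4 S=0 W=1
Step 3 [EW]: N:wait,E:car1-GO,S:wait,W:car2-GO | queues: N=0 E=3 S=0 W=0
Step 4 [EW]: N:wait,E:car4-GO,S:wait,W:empty | queues: N=0 E=2 S=0 W=0
Step 5 [EW]: N:wait,E:car6-GO,S:wait,W:empty | queues: N=0 E=1 S=0 W=0
Step 6 [EW]: N:wait,E:car7-GO,S:wait,W:empty | queues: N=0 E=0 S=0 W=0
Car 5 crosses at step 2

2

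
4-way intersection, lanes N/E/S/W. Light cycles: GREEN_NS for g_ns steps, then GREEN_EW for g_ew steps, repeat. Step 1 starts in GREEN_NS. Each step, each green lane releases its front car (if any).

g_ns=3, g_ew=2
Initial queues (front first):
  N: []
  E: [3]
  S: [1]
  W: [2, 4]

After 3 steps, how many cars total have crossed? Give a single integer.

Step 1 [NS]: N:empty,E:wait,S:car1-GO,W:wait | queues: N=0 E=1 S=0 W=2
Step 2 [NS]: N:empty,E:wait,S:empty,W:wait | queues: N=0 E=1 S=0 W=2
Step 3 [NS]: N:empty,E:wait,S:empty,W:wait | queues: N=0 E=1 S=0 W=2
Cars crossed by step 3: 1

Answer: 1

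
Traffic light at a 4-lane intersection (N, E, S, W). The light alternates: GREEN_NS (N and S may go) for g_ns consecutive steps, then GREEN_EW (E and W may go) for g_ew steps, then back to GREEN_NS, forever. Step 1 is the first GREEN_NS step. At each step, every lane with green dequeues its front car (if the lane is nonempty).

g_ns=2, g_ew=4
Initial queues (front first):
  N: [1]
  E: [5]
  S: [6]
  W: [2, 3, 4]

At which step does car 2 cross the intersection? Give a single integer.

Step 1 [NS]: N:car1-GO,E:wait,S:car6-GO,W:wait | queues: N=0 E=1 S=0 W=3
Step 2 [NS]: N:empty,E:wait,S:empty,W:wait | queues: N=0 E=1 S=0 W=3
Step 3 [EW]: N:wait,E:car5-GO,S:wait,W:car2-GO | queues: N=0 E=0 S=0 W=2
Step 4 [EW]: N:wait,E:empty,S:wait,W:car3-GO | queues: N=0 E=0 S=0 W=1
Step 5 [EW]: N:wait,E:empty,S:wait,W:car4-GO | queues: N=0 E=0 S=0 W=0
Car 2 crosses at step 3

3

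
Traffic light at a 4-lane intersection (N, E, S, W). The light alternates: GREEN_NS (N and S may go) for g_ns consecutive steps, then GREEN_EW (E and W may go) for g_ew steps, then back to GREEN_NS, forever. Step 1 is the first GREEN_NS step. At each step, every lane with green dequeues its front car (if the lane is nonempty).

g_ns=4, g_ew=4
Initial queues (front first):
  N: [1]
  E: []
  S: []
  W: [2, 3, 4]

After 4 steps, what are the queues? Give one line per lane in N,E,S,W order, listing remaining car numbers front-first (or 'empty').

Step 1 [NS]: N:car1-GO,E:wait,S:empty,W:wait | queues: N=0 E=0 S=0 W=3
Step 2 [NS]: N:empty,E:wait,S:empty,W:wait | queues: N=0 E=0 S=0 W=3
Step 3 [NS]: N:empty,E:wait,S:empty,W:wait | queues: N=0 E=0 S=0 W=3
Step 4 [NS]: N:empty,E:wait,S:empty,W:wait | queues: N=0 E=0 S=0 W=3

N: empty
E: empty
S: empty
W: 2 3 4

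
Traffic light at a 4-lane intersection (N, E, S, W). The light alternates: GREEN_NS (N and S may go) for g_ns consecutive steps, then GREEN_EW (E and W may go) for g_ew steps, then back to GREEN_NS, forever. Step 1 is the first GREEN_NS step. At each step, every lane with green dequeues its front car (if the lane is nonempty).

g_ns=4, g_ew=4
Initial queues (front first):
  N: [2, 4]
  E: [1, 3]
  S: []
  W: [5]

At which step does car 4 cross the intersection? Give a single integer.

Step 1 [NS]: N:car2-GO,E:wait,S:empty,W:wait | queues: N=1 E=2 S=0 W=1
Step 2 [NS]: N:car4-GO,E:wait,S:empty,W:wait | queues: N=0 E=2 S=0 W=1
Step 3 [NS]: N:empty,E:wait,S:empty,W:wait | queues: N=0 E=2 S=0 W=1
Step 4 [NS]: N:empty,E:wait,S:empty,W:wait | queues: N=0 E=2 S=0 W=1
Step 5 [EW]: N:wait,E:car1-GO,S:wait,W:car5-GO | queues: N=0 E=1 S=0 W=0
Step 6 [EW]: N:wait,E:car3-GO,S:wait,W:empty | queues: N=0 E=0 S=0 W=0
Car 4 crosses at step 2

2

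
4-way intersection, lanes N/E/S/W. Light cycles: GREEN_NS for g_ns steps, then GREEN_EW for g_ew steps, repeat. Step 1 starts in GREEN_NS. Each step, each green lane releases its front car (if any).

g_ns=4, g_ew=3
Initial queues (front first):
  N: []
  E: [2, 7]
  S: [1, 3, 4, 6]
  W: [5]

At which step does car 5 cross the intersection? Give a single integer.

Step 1 [NS]: N:empty,E:wait,S:car1-GO,W:wait | queues: N=0 E=2 S=3 W=1
Step 2 [NS]: N:empty,E:wait,S:car3-GO,W:wait | queues: N=0 E=2 S=2 W=1
Step 3 [NS]: N:empty,E:wait,S:car4-GO,W:wait | queues: N=0 E=2 S=1 W=1
Step 4 [NS]: N:empty,E:wait,S:car6-GO,W:wait | queues: N=0 E=2 S=0 W=1
Step 5 [EW]: N:wait,E:car2-GO,S:wait,W:car5-GO | queues: N=0 E=1 S=0 W=0
Step 6 [EW]: N:wait,E:car7-GO,S:wait,W:empty | queues: N=0 E=0 S=0 W=0
Car 5 crosses at step 5

5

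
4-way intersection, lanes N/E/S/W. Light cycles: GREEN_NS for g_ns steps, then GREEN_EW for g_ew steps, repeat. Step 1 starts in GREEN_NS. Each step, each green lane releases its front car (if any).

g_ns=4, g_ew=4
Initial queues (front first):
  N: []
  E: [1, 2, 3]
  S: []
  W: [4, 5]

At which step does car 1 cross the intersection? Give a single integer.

Step 1 [NS]: N:empty,E:wait,S:empty,W:wait | queues: N=0 E=3 S=0 W=2
Step 2 [NS]: N:empty,E:wait,S:empty,W:wait | queues: N=0 E=3 S=0 W=2
Step 3 [NS]: N:empty,E:wait,S:empty,W:wait | queues: N=0 E=3 S=0 W=2
Step 4 [NS]: N:empty,E:wait,S:empty,W:wait | queues: N=0 E=3 S=0 W=2
Step 5 [EW]: N:wait,E:car1-GO,S:wait,W:car4-GO | queues: N=0 E=2 S=0 W=1
Step 6 [EW]: N:wait,E:car2-GO,S:wait,W:car5-GO | queues: N=0 E=1 S=0 W=0
Step 7 [EW]: N:wait,E:car3-GO,S:wait,W:empty | queues: N=0 E=0 S=0 W=0
Car 1 crosses at step 5

5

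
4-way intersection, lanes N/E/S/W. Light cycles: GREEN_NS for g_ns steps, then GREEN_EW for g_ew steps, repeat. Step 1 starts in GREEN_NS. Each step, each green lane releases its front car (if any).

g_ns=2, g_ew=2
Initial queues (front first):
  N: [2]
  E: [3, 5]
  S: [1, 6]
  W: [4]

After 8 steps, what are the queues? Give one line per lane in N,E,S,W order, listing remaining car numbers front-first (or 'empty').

Step 1 [NS]: N:car2-GO,E:wait,S:car1-GO,W:wait | queues: N=0 E=2 S=1 W=1
Step 2 [NS]: N:empty,E:wait,S:car6-GO,W:wait | queues: N=0 E=2 S=0 W=1
Step 3 [EW]: N:wait,E:car3-GO,S:wait,W:car4-GO | queues: N=0 E=1 S=0 W=0
Step 4 [EW]: N:wait,E:car5-GO,S:wait,W:empty | queues: N=0 E=0 S=0 W=0

N: empty
E: empty
S: empty
W: empty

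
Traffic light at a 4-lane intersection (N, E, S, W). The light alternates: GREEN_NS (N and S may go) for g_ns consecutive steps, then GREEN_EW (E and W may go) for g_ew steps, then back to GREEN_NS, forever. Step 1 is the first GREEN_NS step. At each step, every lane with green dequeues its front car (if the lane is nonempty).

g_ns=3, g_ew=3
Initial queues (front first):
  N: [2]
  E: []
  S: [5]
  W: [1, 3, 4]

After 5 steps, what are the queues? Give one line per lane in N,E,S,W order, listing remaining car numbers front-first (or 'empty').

Step 1 [NS]: N:car2-GO,E:wait,S:car5-GO,W:wait | queues: N=0 E=0 S=0 W=3
Step 2 [NS]: N:empty,E:wait,S:empty,W:wait | queues: N=0 E=0 S=0 W=3
Step 3 [NS]: N:empty,E:wait,S:empty,W:wait | queues: N=0 E=0 S=0 W=3
Step 4 [EW]: N:wait,E:empty,S:wait,W:car1-GO | queues: N=0 E=0 S=0 W=2
Step 5 [EW]: N:wait,E:empty,S:wait,W:car3-GO | queues: N=0 E=0 S=0 W=1

N: empty
E: empty
S: empty
W: 4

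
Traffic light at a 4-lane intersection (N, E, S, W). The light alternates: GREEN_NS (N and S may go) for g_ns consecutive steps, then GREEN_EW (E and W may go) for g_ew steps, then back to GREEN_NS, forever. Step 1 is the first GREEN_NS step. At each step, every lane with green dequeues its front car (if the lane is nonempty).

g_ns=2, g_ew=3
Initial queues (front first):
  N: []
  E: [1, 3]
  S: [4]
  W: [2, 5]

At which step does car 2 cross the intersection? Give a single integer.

Step 1 [NS]: N:empty,E:wait,S:car4-GO,W:wait | queues: N=0 E=2 S=0 W=2
Step 2 [NS]: N:empty,E:wait,S:empty,W:wait | queues: N=0 E=2 S=0 W=2
Step 3 [EW]: N:wait,E:car1-GO,S:wait,W:car2-GO | queues: N=0 E=1 S=0 W=1
Step 4 [EW]: N:wait,E:car3-GO,S:wait,W:car5-GO | queues: N=0 E=0 S=0 W=0
Car 2 crosses at step 3

3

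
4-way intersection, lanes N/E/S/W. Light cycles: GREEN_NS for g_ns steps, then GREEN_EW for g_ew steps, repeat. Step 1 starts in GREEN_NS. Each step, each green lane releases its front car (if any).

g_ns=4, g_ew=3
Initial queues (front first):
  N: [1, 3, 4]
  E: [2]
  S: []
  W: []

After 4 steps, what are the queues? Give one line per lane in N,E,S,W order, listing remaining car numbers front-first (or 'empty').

Step 1 [NS]: N:car1-GO,E:wait,S:empty,W:wait | queues: N=2 E=1 S=0 W=0
Step 2 [NS]: N:car3-GO,E:wait,S:empty,W:wait | queues: N=1 E=1 S=0 W=0
Step 3 [NS]: N:car4-GO,E:wait,S:empty,W:wait | queues: N=0 E=1 S=0 W=0
Step 4 [NS]: N:empty,E:wait,S:empty,W:wait | queues: N=0 E=1 S=0 W=0

N: empty
E: 2
S: empty
W: empty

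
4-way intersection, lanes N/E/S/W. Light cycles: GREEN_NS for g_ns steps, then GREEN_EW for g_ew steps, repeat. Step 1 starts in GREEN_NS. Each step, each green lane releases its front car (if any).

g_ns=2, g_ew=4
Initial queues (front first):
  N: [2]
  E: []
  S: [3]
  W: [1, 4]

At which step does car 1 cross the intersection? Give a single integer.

Step 1 [NS]: N:car2-GO,E:wait,S:car3-GO,W:wait | queues: N=0 E=0 S=0 W=2
Step 2 [NS]: N:empty,E:wait,S:empty,W:wait | queues: N=0 E=0 S=0 W=2
Step 3 [EW]: N:wait,E:empty,S:wait,W:car1-GO | queues: N=0 E=0 S=0 W=1
Step 4 [EW]: N:wait,E:empty,S:wait,W:car4-GO | queues: N=0 E=0 S=0 W=0
Car 1 crosses at step 3

3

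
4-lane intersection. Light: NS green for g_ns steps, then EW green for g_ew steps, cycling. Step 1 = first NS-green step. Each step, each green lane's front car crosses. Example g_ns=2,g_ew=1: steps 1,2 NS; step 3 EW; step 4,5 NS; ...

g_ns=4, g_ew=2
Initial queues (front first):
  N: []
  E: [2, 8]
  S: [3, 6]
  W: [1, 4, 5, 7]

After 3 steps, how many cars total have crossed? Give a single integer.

Step 1 [NS]: N:empty,E:wait,S:car3-GO,W:wait | queues: N=0 E=2 S=1 W=4
Step 2 [NS]: N:empty,E:wait,S:car6-GO,W:wait | queues: N=0 E=2 S=0 W=4
Step 3 [NS]: N:empty,E:wait,S:empty,W:wait | queues: N=0 E=2 S=0 W=4
Cars crossed by step 3: 2

Answer: 2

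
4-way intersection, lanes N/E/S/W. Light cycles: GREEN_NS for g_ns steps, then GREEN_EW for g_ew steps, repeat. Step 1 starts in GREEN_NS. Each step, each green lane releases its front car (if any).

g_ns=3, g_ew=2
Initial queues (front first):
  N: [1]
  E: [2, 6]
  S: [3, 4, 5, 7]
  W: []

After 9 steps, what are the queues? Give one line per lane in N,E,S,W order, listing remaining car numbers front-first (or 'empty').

Step 1 [NS]: N:car1-GO,E:wait,S:car3-GO,W:wait | queues: N=0 E=2 S=3 W=0
Step 2 [NS]: N:empty,E:wait,S:car4-GO,W:wait | queues: N=0 E=2 S=2 W=0
Step 3 [NS]: N:empty,E:wait,S:car5-GO,W:wait | queues: N=0 E=2 S=1 W=0
Step 4 [EW]: N:wait,E:car2-GO,S:wait,W:empty | queues: N=0 E=1 S=1 W=0
Step 5 [EW]: N:wait,E:car6-GO,S:wait,W:empty | queues: N=0 E=0 S=1 W=0
Step 6 [NS]: N:empty,E:wait,S:car7-GO,W:wait | queues: N=0 E=0 S=0 W=0

N: empty
E: empty
S: empty
W: empty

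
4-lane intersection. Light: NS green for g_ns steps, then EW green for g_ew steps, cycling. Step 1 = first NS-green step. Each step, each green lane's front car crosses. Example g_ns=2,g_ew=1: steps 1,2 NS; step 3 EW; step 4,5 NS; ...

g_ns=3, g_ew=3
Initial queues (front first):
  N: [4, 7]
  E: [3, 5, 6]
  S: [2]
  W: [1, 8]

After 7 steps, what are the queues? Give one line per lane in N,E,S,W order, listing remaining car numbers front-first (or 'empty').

Step 1 [NS]: N:car4-GO,E:wait,S:car2-GO,W:wait | queues: N=1 E=3 S=0 W=2
Step 2 [NS]: N:car7-GO,E:wait,S:empty,W:wait | queues: N=0 E=3 S=0 W=2
Step 3 [NS]: N:empty,E:wait,S:empty,W:wait | queues: N=0 E=3 S=0 W=2
Step 4 [EW]: N:wait,E:car3-GO,S:wait,W:car1-GO | queues: N=0 E=2 S=0 W=1
Step 5 [EW]: N:wait,E:car5-GO,S:wait,W:car8-GO | queues: N=0 E=1 S=0 W=0
Step 6 [EW]: N:wait,E:car6-GO,S:wait,W:empty | queues: N=0 E=0 S=0 W=0

N: empty
E: empty
S: empty
W: empty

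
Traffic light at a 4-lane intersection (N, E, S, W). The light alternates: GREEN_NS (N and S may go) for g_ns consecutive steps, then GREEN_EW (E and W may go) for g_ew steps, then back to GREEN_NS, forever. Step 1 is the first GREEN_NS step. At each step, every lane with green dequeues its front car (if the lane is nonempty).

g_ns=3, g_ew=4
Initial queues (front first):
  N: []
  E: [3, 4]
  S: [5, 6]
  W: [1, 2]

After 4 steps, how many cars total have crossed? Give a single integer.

Answer: 4

Derivation:
Step 1 [NS]: N:empty,E:wait,S:car5-GO,W:wait | queues: N=0 E=2 S=1 W=2
Step 2 [NS]: N:empty,E:wait,S:car6-GO,W:wait | queues: N=0 E=2 S=0 W=2
Step 3 [NS]: N:empty,E:wait,S:empty,W:wait | queues: N=0 E=2 S=0 W=2
Step 4 [EW]: N:wait,E:car3-GO,S:wait,W:car1-GO | queues: N=0 E=1 S=0 W=1
Cars crossed by step 4: 4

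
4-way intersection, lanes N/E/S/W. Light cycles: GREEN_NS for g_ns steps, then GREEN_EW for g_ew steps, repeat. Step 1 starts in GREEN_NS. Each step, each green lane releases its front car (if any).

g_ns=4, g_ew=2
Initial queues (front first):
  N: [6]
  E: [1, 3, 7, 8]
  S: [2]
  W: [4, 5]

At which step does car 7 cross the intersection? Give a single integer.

Step 1 [NS]: N:car6-GO,E:wait,S:car2-GO,W:wait | queues: N=0 E=4 S=0 W=2
Step 2 [NS]: N:empty,E:wait,S:empty,W:wait | queues: N=0 E=4 S=0 W=2
Step 3 [NS]: N:empty,E:wait,S:empty,W:wait | queues: N=0 E=4 S=0 W=2
Step 4 [NS]: N:empty,E:wait,S:empty,W:wait | queues: N=0 E=4 S=0 W=2
Step 5 [EW]: N:wait,E:car1-GO,S:wait,W:car4-GO | queues: N=0 E=3 S=0 W=1
Step 6 [EW]: N:wait,E:car3-GO,S:wait,W:car5-GO | queues: N=0 E=2 S=0 W=0
Step 7 [NS]: N:empty,E:wait,S:empty,W:wait | queues: N=0 E=2 S=0 W=0
Step 8 [NS]: N:empty,E:wait,S:empty,W:wait | queues: N=0 E=2 S=0 W=0
Step 9 [NS]: N:empty,E:wait,S:empty,W:wait | queues: N=0 E=2 S=0 W=0
Step 10 [NS]: N:empty,E:wait,S:empty,W:wait | queues: N=0 E=2 S=0 W=0
Step 11 [EW]: N:wait,E:car7-GO,S:wait,W:empty | queues: N=0 E=1 S=0 W=0
Step 12 [EW]: N:wait,E:car8-GO,S:wait,W:empty | queues: N=0 E=0 S=0 W=0
Car 7 crosses at step 11

11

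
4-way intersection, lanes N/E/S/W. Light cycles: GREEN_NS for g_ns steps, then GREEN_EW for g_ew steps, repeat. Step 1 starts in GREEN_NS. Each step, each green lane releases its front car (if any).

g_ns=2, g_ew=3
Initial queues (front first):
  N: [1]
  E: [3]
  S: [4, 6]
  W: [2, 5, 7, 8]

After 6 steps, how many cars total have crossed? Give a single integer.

Step 1 [NS]: N:car1-GO,E:wait,S:car4-GO,W:wait | queues: N=0 E=1 S=1 W=4
Step 2 [NS]: N:empty,E:wait,S:car6-GO,W:wait | queues: N=0 E=1 S=0 W=4
Step 3 [EW]: N:wait,E:car3-GO,S:wait,W:car2-GO | queues: N=0 E=0 S=0 W=3
Step 4 [EW]: N:wait,E:empty,S:wait,W:car5-GO | queues: N=0 E=0 S=0 W=2
Step 5 [EW]: N:wait,E:empty,S:wait,W:car7-GO | queues: N=0 E=0 S=0 W=1
Step 6 [NS]: N:empty,E:wait,S:empty,W:wait | queues: N=0 E=0 S=0 W=1
Cars crossed by step 6: 7

Answer: 7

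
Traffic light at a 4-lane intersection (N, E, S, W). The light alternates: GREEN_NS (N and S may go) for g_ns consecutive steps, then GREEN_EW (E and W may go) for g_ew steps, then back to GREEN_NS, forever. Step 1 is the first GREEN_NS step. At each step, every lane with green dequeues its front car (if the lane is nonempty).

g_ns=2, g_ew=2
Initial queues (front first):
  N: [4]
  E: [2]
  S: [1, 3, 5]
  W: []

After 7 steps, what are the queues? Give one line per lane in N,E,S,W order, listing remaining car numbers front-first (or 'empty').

Step 1 [NS]: N:car4-GO,E:wait,S:car1-GO,W:wait | queues: N=0 E=1 S=2 W=0
Step 2 [NS]: N:empty,E:wait,S:car3-GO,W:wait | queues: N=0 E=1 S=1 W=0
Step 3 [EW]: N:wait,E:car2-GO,S:wait,W:empty | queues: N=0 E=0 S=1 W=0
Step 4 [EW]: N:wait,E:empty,S:wait,W:empty | queues: N=0 E=0 S=1 W=0
Step 5 [NS]: N:empty,E:wait,S:car5-GO,W:wait | queues: N=0 E=0 S=0 W=0

N: empty
E: empty
S: empty
W: empty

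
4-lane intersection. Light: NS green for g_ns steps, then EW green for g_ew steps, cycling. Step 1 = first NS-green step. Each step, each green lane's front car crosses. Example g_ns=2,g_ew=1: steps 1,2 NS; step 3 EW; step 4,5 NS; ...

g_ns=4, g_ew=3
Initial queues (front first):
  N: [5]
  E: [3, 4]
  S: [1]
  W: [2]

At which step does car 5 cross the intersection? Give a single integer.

Step 1 [NS]: N:car5-GO,E:wait,S:car1-GO,W:wait | queues: N=0 E=2 S=0 W=1
Step 2 [NS]: N:empty,E:wait,S:empty,W:wait | queues: N=0 E=2 S=0 W=1
Step 3 [NS]: N:empty,E:wait,S:empty,W:wait | queues: N=0 E=2 S=0 W=1
Step 4 [NS]: N:empty,E:wait,S:empty,W:wait | queues: N=0 E=2 S=0 W=1
Step 5 [EW]: N:wait,E:car3-GO,S:wait,W:car2-GO | queues: N=0 E=1 S=0 W=0
Step 6 [EW]: N:wait,E:car4-GO,S:wait,W:empty | queues: N=0 E=0 S=0 W=0
Car 5 crosses at step 1

1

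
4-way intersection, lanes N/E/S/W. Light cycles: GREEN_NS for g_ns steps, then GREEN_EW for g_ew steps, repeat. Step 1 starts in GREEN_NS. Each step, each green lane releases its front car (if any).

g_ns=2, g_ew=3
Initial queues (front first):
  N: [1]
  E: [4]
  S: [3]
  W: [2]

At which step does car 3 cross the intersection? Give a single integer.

Step 1 [NS]: N:car1-GO,E:wait,S:car3-GO,W:wait | queues: N=0 E=1 S=0 W=1
Step 2 [NS]: N:empty,E:wait,S:empty,W:wait | queues: N=0 E=1 S=0 W=1
Step 3 [EW]: N:wait,E:car4-GO,S:wait,W:car2-GO | queues: N=0 E=0 S=0 W=0
Car 3 crosses at step 1

1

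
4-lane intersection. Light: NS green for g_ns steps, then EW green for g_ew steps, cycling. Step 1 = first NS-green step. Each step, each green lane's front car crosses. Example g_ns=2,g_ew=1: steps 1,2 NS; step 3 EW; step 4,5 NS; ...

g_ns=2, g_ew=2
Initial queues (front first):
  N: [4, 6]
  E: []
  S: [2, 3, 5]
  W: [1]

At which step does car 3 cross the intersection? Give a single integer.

Step 1 [NS]: N:car4-GO,E:wait,S:car2-GO,W:wait | queues: N=1 E=0 S=2 W=1
Step 2 [NS]: N:car6-GO,E:wait,S:car3-GO,W:wait | queues: N=0 E=0 S=1 W=1
Step 3 [EW]: N:wait,E:empty,S:wait,W:car1-GO | queues: N=0 E=0 S=1 W=0
Step 4 [EW]: N:wait,E:empty,S:wait,W:empty | queues: N=0 E=0 S=1 W=0
Step 5 [NS]: N:empty,E:wait,S:car5-GO,W:wait | queues: N=0 E=0 S=0 W=0
Car 3 crosses at step 2

2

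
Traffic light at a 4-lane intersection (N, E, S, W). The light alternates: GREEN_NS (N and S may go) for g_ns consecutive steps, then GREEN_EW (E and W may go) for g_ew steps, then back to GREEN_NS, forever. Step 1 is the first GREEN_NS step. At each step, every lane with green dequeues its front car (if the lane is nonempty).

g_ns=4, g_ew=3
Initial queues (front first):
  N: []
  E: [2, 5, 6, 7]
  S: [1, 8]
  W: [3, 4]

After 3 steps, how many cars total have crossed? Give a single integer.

Answer: 2

Derivation:
Step 1 [NS]: N:empty,E:wait,S:car1-GO,W:wait | queues: N=0 E=4 S=1 W=2
Step 2 [NS]: N:empty,E:wait,S:car8-GO,W:wait | queues: N=0 E=4 S=0 W=2
Step 3 [NS]: N:empty,E:wait,S:empty,W:wait | queues: N=0 E=4 S=0 W=2
Cars crossed by step 3: 2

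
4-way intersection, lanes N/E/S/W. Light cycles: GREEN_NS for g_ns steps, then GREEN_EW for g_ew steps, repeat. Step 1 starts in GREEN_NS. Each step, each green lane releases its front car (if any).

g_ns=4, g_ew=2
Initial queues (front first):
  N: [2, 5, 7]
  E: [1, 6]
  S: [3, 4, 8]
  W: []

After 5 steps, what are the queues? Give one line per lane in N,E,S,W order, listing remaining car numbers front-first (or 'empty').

Step 1 [NS]: N:car2-GO,E:wait,S:car3-GO,W:wait | queues: N=2 E=2 S=2 W=0
Step 2 [NS]: N:car5-GO,E:wait,S:car4-GO,W:wait | queues: N=1 E=2 S=1 W=0
Step 3 [NS]: N:car7-GO,E:wait,S:car8-GO,W:wait | queues: N=0 E=2 S=0 W=0
Step 4 [NS]: N:empty,E:wait,S:empty,W:wait | queues: N=0 E=2 S=0 W=0
Step 5 [EW]: N:wait,E:car1-GO,S:wait,W:empty | queues: N=0 E=1 S=0 W=0

N: empty
E: 6
S: empty
W: empty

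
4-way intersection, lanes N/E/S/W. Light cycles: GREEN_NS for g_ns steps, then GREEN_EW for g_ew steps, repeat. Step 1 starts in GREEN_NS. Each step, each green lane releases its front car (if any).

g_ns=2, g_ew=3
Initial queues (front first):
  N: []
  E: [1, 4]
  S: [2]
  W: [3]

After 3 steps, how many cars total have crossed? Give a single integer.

Answer: 3

Derivation:
Step 1 [NS]: N:empty,E:wait,S:car2-GO,W:wait | queues: N=0 E=2 S=0 W=1
Step 2 [NS]: N:empty,E:wait,S:empty,W:wait | queues: N=0 E=2 S=0 W=1
Step 3 [EW]: N:wait,E:car1-GO,S:wait,W:car3-GO | queues: N=0 E=1 S=0 W=0
Cars crossed by step 3: 3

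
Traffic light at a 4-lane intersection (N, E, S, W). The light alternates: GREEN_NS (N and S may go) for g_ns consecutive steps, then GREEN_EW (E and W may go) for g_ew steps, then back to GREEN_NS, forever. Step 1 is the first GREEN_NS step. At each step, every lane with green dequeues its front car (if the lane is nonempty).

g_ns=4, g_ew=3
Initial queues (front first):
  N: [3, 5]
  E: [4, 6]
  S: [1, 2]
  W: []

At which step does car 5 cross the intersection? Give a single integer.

Step 1 [NS]: N:car3-GO,E:wait,S:car1-GO,W:wait | queues: N=1 E=2 S=1 W=0
Step 2 [NS]: N:car5-GO,E:wait,S:car2-GO,W:wait | queues: N=0 E=2 S=0 W=0
Step 3 [NS]: N:empty,E:wait,S:empty,W:wait | queues: N=0 E=2 S=0 W=0
Step 4 [NS]: N:empty,E:wait,S:empty,W:wait | queues: N=0 E=2 S=0 W=0
Step 5 [EW]: N:wait,E:car4-GO,S:wait,W:empty | queues: N=0 E=1 S=0 W=0
Step 6 [EW]: N:wait,E:car6-GO,S:wait,W:empty | queues: N=0 E=0 S=0 W=0
Car 5 crosses at step 2

2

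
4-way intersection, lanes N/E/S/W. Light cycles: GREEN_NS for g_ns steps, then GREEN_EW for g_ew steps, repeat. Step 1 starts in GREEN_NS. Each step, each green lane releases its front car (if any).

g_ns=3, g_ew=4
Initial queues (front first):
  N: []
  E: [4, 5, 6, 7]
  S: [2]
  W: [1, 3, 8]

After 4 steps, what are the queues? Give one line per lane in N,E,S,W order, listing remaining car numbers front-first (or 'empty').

Step 1 [NS]: N:empty,E:wait,S:car2-GO,W:wait | queues: N=0 E=4 S=0 W=3
Step 2 [NS]: N:empty,E:wait,S:empty,W:wait | queues: N=0 E=4 S=0 W=3
Step 3 [NS]: N:empty,E:wait,S:empty,W:wait | queues: N=0 E=4 S=0 W=3
Step 4 [EW]: N:wait,E:car4-GO,S:wait,W:car1-GO | queues: N=0 E=3 S=0 W=2

N: empty
E: 5 6 7
S: empty
W: 3 8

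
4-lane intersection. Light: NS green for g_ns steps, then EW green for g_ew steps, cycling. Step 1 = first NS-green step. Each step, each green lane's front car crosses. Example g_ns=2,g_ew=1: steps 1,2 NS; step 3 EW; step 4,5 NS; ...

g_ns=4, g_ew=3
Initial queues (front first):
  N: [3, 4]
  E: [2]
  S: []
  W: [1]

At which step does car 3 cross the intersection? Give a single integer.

Step 1 [NS]: N:car3-GO,E:wait,S:empty,W:wait | queues: N=1 E=1 S=0 W=1
Step 2 [NS]: N:car4-GO,E:wait,S:empty,W:wait | queues: N=0 E=1 S=0 W=1
Step 3 [NS]: N:empty,E:wait,S:empty,W:wait | queues: N=0 E=1 S=0 W=1
Step 4 [NS]: N:empty,E:wait,S:empty,W:wait | queues: N=0 E=1 S=0 W=1
Step 5 [EW]: N:wait,E:car2-GO,S:wait,W:car1-GO | queues: N=0 E=0 S=0 W=0
Car 3 crosses at step 1

1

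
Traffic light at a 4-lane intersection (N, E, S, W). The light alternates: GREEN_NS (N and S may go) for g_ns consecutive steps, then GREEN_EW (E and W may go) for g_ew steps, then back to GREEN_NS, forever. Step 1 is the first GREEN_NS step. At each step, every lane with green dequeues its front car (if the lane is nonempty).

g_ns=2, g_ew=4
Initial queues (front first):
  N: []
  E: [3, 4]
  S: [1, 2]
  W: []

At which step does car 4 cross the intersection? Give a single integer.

Step 1 [NS]: N:empty,E:wait,S:car1-GO,W:wait | queues: N=0 E=2 S=1 W=0
Step 2 [NS]: N:empty,E:wait,S:car2-GO,W:wait | queues: N=0 E=2 S=0 W=0
Step 3 [EW]: N:wait,E:car3-GO,S:wait,W:empty | queues: N=0 E=1 S=0 W=0
Step 4 [EW]: N:wait,E:car4-GO,S:wait,W:empty | queues: N=0 E=0 S=0 W=0
Car 4 crosses at step 4

4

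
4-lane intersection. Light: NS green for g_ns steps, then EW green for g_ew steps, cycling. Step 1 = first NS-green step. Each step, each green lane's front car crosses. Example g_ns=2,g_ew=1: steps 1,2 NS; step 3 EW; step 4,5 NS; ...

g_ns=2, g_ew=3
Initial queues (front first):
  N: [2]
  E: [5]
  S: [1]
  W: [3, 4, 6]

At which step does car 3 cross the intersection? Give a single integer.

Step 1 [NS]: N:car2-GO,E:wait,S:car1-GO,W:wait | queues: N=0 E=1 S=0 W=3
Step 2 [NS]: N:empty,E:wait,S:empty,W:wait | queues: N=0 E=1 S=0 W=3
Step 3 [EW]: N:wait,E:car5-GO,S:wait,W:car3-GO | queues: N=0 E=0 S=0 W=2
Step 4 [EW]: N:wait,E:empty,S:wait,W:car4-GO | queues: N=0 E=0 S=0 W=1
Step 5 [EW]: N:wait,E:empty,S:wait,W:car6-GO | queues: N=0 E=0 S=0 W=0
Car 3 crosses at step 3

3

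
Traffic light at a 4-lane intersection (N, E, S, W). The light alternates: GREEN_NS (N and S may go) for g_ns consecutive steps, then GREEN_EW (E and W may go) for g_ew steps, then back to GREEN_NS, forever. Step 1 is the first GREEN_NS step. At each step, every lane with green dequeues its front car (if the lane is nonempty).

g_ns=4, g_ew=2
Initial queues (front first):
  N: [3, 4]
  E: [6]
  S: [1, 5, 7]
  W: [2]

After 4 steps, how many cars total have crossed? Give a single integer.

Answer: 5

Derivation:
Step 1 [NS]: N:car3-GO,E:wait,S:car1-GO,W:wait | queues: N=1 E=1 S=2 W=1
Step 2 [NS]: N:car4-GO,E:wait,S:car5-GO,W:wait | queues: N=0 E=1 S=1 W=1
Step 3 [NS]: N:empty,E:wait,S:car7-GO,W:wait | queues: N=0 E=1 S=0 W=1
Step 4 [NS]: N:empty,E:wait,S:empty,W:wait | queues: N=0 E=1 S=0 W=1
Cars crossed by step 4: 5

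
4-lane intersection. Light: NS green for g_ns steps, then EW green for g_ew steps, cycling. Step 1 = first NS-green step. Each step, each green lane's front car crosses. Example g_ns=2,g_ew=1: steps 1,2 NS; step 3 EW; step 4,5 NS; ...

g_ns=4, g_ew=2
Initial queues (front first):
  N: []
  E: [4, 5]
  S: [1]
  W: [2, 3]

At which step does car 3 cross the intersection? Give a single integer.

Step 1 [NS]: N:empty,E:wait,S:car1-GO,W:wait | queues: N=0 E=2 S=0 W=2
Step 2 [NS]: N:empty,E:wait,S:empty,W:wait | queues: N=0 E=2 S=0 W=2
Step 3 [NS]: N:empty,E:wait,S:empty,W:wait | queues: N=0 E=2 S=0 W=2
Step 4 [NS]: N:empty,E:wait,S:empty,W:wait | queues: N=0 E=2 S=0 W=2
Step 5 [EW]: N:wait,E:car4-GO,S:wait,W:car2-GO | queues: N=0 E=1 S=0 W=1
Step 6 [EW]: N:wait,E:car5-GO,S:wait,W:car3-GO | queues: N=0 E=0 S=0 W=0
Car 3 crosses at step 6

6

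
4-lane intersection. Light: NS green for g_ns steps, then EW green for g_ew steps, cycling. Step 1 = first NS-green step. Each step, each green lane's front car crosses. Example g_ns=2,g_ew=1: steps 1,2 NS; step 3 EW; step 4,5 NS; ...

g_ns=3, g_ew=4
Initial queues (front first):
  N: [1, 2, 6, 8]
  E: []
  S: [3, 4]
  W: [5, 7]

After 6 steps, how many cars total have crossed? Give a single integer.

Answer: 7

Derivation:
Step 1 [NS]: N:car1-GO,E:wait,S:car3-GO,W:wait | queues: N=3 E=0 S=1 W=2
Step 2 [NS]: N:car2-GO,E:wait,S:car4-GO,W:wait | queues: N=2 E=0 S=0 W=2
Step 3 [NS]: N:car6-GO,E:wait,S:empty,W:wait | queues: N=1 E=0 S=0 W=2
Step 4 [EW]: N:wait,E:empty,S:wait,W:car5-GO | queues: N=1 E=0 S=0 W=1
Step 5 [EW]: N:wait,E:empty,S:wait,W:car7-GO | queues: N=1 E=0 S=0 W=0
Step 6 [EW]: N:wait,E:empty,S:wait,W:empty | queues: N=1 E=0 S=0 W=0
Cars crossed by step 6: 7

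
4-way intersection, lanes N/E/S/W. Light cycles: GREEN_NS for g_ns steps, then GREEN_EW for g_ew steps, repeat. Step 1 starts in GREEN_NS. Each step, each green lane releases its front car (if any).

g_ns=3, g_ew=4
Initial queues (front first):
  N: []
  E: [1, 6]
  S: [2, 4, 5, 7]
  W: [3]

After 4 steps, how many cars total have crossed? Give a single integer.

Answer: 5

Derivation:
Step 1 [NS]: N:empty,E:wait,S:car2-GO,W:wait | queues: N=0 E=2 S=3 W=1
Step 2 [NS]: N:empty,E:wait,S:car4-GO,W:wait | queues: N=0 E=2 S=2 W=1
Step 3 [NS]: N:empty,E:wait,S:car5-GO,W:wait | queues: N=0 E=2 S=1 W=1
Step 4 [EW]: N:wait,E:car1-GO,S:wait,W:car3-GO | queues: N=0 E=1 S=1 W=0
Cars crossed by step 4: 5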